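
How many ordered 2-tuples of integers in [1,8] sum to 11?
Coefficient of x^11 in (x + x² + ... + x^8)^2. By inclusion-exclusion on dice exceeding 8: Σ_j (-1)^j C(2,j)·C(11-1-8j, 1) = C(2,0)·C(10,1) - C(2,1)·C(2,1) = 1·10 - 2·2 = 6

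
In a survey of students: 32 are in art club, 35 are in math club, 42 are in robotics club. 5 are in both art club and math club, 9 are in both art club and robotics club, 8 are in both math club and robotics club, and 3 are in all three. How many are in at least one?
|A∪B∪C| = 32+35+42-5-9-8+3 = 90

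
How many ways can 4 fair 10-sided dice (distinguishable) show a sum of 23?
Coefficient of x^23 in (x + x² + ... + x^10)^4. By inclusion-exclusion on dice exceeding 10: Σ_j (-1)^j C(4,j)·C(23-1-10j, 3) = C(4,0)·C(22,3) - C(4,1)·C(12,3) = 1·1540 - 4·220 = 660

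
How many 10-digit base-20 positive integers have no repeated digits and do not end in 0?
Last digit: 19 nonzero choices. First digit: 18 (nonzero, ≠last). Middle 8: P(18,8) = 1764322560. Total = 603398315520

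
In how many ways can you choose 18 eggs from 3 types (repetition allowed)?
C(18+3-1, 3-1) = C(20, 2) = 190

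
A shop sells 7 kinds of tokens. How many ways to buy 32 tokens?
C(32+7-1, 7-1) = C(38, 6) = 2760681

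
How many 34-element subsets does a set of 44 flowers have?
C(44,34) = 44!/(34!×10!) = 2481256778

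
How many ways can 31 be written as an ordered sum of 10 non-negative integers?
C(31+10-1, 10-1) = C(40, 9) = 273438880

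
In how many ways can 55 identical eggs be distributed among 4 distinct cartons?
C(55+4-1, 4-1) = C(58, 3) = 30856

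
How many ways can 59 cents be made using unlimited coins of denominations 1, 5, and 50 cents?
Coefficient of x^59 in 1/(1-x^1) · 1/(1-x^5) · 1/(1-x^50). Case on j = number of 50-cent coins (j = 0..1); remainder r = 59 - 50j is made from {1,5} in ⌊r/5⌋+1 ways. r = 59, 9 → 12 + 2 = 14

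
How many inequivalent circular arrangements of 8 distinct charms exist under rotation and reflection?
(8-1)!/2 = 5040/2 = 2520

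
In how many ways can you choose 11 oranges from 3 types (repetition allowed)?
C(11+3-1, 3-1) = C(13, 2) = 78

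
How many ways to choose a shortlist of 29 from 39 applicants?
C(39,29) = 39!/(29!×10!) = 635745396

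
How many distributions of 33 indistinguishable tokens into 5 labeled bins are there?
C(33+5-1, 5-1) = C(37, 4) = 66045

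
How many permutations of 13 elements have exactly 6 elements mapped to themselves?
Choose the 6 fixed points C(13,6) = 1716, derange the rest: !7 = Σ_{j=0}^{7} (-1)^j·7!/j! = 5040 - 5040 + 2520 - 840 + 210 - 42 + 7 - 1 = 1854. Product = 1716 × 1854 = 3181464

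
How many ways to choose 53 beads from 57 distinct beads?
C(57,53) = 57!/(53!×4!) = 395010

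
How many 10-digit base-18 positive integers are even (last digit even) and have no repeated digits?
Last∈{0,2,4,6,8,10,12,14,16}. Last=0: 8821612800. Last nonzero: 8×16×P(16,8) = 66421555200. Total = 75243168000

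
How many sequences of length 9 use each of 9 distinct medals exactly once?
9! = 362880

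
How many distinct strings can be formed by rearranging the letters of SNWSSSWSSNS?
11! / (2! × 7! × 2!) = 1980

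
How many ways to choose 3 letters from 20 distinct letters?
C(20,3) = 20!/(3!×17!) = 1140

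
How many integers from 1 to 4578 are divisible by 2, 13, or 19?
⌊4578/2⌋+⌊4578/13⌋+⌊4578/19⌋ - ⌊4578/26⌋-⌊4578/38⌋-⌊4578/247⌋ + ⌊4578/494⌋ = 2289+352+240 - 176-120-18 + 9 = 2576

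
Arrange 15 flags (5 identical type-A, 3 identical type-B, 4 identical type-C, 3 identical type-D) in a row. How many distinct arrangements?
15! / (5! × 3! × 4! × 3!) = 12612600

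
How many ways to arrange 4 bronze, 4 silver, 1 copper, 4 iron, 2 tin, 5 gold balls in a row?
20! / (4! × 4! × 1! × 4! × 2! × 5!) = 733296564000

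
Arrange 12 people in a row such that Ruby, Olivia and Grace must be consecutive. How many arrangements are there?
Treat the 3 as one block: (12-3+1)! × 3! = 3628800 × 6 = 21772800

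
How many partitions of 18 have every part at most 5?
Let r_j(i) = number of partitions of i into parts ≤ j, for i = 0..18. r_1(i) = 1 for all i; r_j(i) = r_{j-1}(i) + r_j(i-j). Rows j = 2..5: ≤2: 1 1 2 2 3 3 4 4 5 5 6 6 7 7 8 8 9 9 10; ≤3: 1 1 2 3 4 5 7 8 10 12 14 16 19 21 24 27 30 33 37; ≤4: 1 1 2 3 5 6 9 11 15 18 23 27 34 39 47 54 64 72 84; ≤5: 1 1 2 3 5 7 10 13 18 23 30 37 47 57 70 84 101 119 141. r_5(18) = 141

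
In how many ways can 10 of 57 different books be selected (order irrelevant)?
C(57,10) = 57!/(10!×47!) = 43183019880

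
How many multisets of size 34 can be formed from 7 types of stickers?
C(34+7-1, 7-1) = C(40, 6) = 3838380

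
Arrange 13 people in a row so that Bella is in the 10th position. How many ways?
Fix one position: (13-1)! = 479001600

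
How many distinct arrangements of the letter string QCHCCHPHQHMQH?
13! / (3! × 3! × 5! × 1! × 1!) = 1441440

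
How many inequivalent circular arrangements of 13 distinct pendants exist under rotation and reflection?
(13-1)!/2 = 479001600/2 = 239500800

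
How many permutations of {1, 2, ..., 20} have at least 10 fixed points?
Exactly j fixed points: C(20,j)·!(20-j); sum over j ≥ 10 (derangement numbers via !m = (m-1)·(!(m-1) + !(m-2)): !0..!10 = 1, 0, 1, 2, 9, 44, 265, 1854, 14833, 133496, 1334961). Σ_{j=10}^{20} C(20,j)·!(20-j) = C(20,10)·!10 + C(20,11)·!9 + C(20,12)·!8 + C(20,13)·!7 + C(20,14)·!6 + C(20,15)·!5 + C(20,16)·!4 + C(20,17)·!3 + C(20,18)·!2 + C(20,19)·!1 + C(20,20)·!0 = 184756·1334961 + 167960·133496 + 125970·14833 + 77520·1854 + 38760·265 + 15504·44 + 4845·9 + 1140·2 + 190·1 + 20·0 + 1·1 = 271087277418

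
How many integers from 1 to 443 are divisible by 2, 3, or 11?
⌊443/2⌋+⌊443/3⌋+⌊443/11⌋ - ⌊443/6⌋-⌊443/22⌋-⌊443/33⌋ + ⌊443/66⌋ = 221+147+40 - 73-20-13 + 6 = 308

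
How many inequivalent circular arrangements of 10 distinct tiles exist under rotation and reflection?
(10-1)!/2 = 362880/2 = 181440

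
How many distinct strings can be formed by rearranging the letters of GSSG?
4! / (2! × 2!) = 6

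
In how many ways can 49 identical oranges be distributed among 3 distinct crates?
C(49+3-1, 3-1) = C(51, 2) = 1275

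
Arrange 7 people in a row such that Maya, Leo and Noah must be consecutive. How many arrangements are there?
Treat the 3 as one block: (7-3+1)! × 3! = 120 × 6 = 720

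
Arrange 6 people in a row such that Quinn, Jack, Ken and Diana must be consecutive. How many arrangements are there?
Treat the 4 as one block: (6-4+1)! × 4! = 6 × 24 = 144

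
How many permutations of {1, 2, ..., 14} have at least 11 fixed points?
Exactly j fixed points: C(14,j)·!(14-j); sum over j ≥ 11 (derangement numbers via !m = (m-1)·(!(m-1) + !(m-2)): !0..!3 = 1, 0, 1, 2). Σ_{j=11}^{14} C(14,j)·!(14-j) = C(14,11)·!3 + C(14,12)·!2 + C(14,13)·!1 + C(14,14)·!0 = 364·2 + 91·1 + 14·0 + 1·1 = 820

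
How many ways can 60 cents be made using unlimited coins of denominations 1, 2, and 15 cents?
Coefficient of x^60 in 1/(1-x^1) · 1/(1-x^2) · 1/(1-x^15). Case on j = number of 15-cent coins (j = 0..4); remainder r = 60 - 15j is made from {1,2} in ⌊r/2⌋+1 ways. r = 60, 45, 30, 15, 0 → 31 + 23 + 16 + 8 + 1 = 79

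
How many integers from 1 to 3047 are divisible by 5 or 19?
⌊3047/5⌋ + ⌊3047/19⌋ - ⌊3047/95⌋ = 609 + 160 - 32 = 737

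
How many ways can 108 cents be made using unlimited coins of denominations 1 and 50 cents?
Coefficient of x^108 in 1/(1-x^1) · 1/(1-x^50). Use j coins of 50 for j = 0..⌊108/50⌋ = 2, the rest in 1s: 2 + 1 = 3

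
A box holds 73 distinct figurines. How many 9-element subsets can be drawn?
C(73,9) = 73!/(9!×64!) = 97082021465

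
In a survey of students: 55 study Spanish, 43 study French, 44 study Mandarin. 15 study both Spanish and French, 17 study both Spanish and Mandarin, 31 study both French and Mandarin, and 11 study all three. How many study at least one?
|A∪B∪C| = 55+43+44-15-17-31+11 = 90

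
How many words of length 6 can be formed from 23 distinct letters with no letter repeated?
P(23,6) = 23!/(23-6)! = 72681840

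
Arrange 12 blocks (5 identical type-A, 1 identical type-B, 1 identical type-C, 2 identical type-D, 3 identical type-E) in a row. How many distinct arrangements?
12! / (5! × 1! × 1! × 2! × 3!) = 332640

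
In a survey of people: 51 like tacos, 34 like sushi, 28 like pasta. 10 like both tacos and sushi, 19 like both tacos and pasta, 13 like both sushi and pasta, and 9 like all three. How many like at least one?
|A∪B∪C| = 51+34+28-10-19-13+9 = 80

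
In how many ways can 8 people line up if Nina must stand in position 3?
Fix one position: (8-1)! = 5040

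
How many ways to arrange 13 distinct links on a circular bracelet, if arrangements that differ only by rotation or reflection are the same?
(13-1)!/2 = 479001600/2 = 239500800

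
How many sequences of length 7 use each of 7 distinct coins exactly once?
7! = 5040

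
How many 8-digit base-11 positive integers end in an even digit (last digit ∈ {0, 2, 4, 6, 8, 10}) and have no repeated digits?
Last∈{0,2,4,6,8,10}. Last=0: 604800. Last nonzero: 5×9×P(9,6) = 2721600. Total = 3326400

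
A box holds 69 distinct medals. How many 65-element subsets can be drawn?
C(69,65) = 69!/(65!×4!) = 864501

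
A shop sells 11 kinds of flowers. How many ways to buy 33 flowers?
C(33+11-1, 11-1) = C(43, 10) = 1917334783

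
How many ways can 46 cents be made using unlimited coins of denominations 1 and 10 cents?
Coefficient of x^46 in 1/(1-x^1) · 1/(1-x^10). Use j coins of 10 for j = 0..⌊46/10⌋ = 4, the rest in 1s: 4 + 1 = 5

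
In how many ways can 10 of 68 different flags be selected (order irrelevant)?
C(68,10) = 68!/(10!×58!) = 290752384208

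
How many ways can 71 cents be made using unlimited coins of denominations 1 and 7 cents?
Coefficient of x^71 in 1/(1-x^1) · 1/(1-x^7). Use j coins of 7 for j = 0..⌊71/7⌋ = 10, the rest in 1s: 10 + 1 = 11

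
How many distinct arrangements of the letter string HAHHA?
5! / (3! × 2!) = 10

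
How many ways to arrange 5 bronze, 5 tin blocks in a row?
10! / (5! × 5!) = 252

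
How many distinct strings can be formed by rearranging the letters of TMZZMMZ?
7! / (3! × 3! × 1!) = 140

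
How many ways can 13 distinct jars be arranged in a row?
13! = 6227020800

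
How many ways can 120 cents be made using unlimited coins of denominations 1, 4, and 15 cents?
Coefficient of x^120 in 1/(1-x^1) · 1/(1-x^4) · 1/(1-x^15). Case on j = number of 15-cent coins (j = 0..8); remainder r = 120 - 15j is made from {1,4} in ⌊r/4⌋+1 ways. r = 120, 105, 90, 75, 60, 45, 30, 15, 0 → 31 + 27 + 23 + 19 + 16 + 12 + 8 + 4 + 1 = 141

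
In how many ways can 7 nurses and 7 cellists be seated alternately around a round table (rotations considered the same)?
Fix one of the nurses: (7-1)! ways for the remaining nurses, × 7! ways for the cellists = 720 × 5040 = 3628800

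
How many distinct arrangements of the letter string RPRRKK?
6! / (3! × 2! × 1!) = 60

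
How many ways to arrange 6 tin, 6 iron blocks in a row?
12! / (6! × 6!) = 924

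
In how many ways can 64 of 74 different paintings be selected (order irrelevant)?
C(74,64) = 74!/(64!×10!) = 718406958841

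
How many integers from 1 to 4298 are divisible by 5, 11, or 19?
⌊4298/5⌋+⌊4298/11⌋+⌊4298/19⌋ - ⌊4298/55⌋-⌊4298/95⌋-⌊4298/209⌋ + ⌊4298/1045⌋ = 859+390+226 - 78-45-20 + 4 = 1336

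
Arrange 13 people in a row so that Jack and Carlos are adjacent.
Treat as block: (13-1)! × 2! = 479001600 × 2 = 958003200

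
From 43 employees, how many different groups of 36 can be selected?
C(43,36) = 43!/(36!×7!) = 32224114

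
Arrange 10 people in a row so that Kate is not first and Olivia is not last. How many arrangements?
By inclusion-exclusion: 10! - 2×(10-1)! + (10-2)! = 3628800 - 725760 + 40320 = 2943360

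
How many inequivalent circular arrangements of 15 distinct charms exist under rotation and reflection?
(15-1)!/2 = 87178291200/2 = 43589145600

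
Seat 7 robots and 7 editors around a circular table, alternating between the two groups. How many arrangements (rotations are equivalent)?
Fix one of the robots: (7-1)! ways for the remaining robots, × 7! ways for the editors = 720 × 5040 = 3628800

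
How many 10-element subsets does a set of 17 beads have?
C(17,10) = 17!/(10!×7!) = 19448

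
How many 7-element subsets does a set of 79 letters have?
C(79,7) = 79!/(7!×72!) = 2898753715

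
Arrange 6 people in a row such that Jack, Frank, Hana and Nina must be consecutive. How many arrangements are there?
Treat the 4 as one block: (6-4+1)! × 4! = 6 × 24 = 144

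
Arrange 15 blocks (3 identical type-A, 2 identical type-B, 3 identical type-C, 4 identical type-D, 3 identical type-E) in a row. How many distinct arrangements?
15! / (3! × 2! × 3! × 4! × 3!) = 126126000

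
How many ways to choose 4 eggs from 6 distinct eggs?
C(6,4) = 6!/(4!×2!) = 15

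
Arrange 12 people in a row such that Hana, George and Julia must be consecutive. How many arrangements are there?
Treat the 3 as one block: (12-3+1)! × 3! = 3628800 × 6 = 21772800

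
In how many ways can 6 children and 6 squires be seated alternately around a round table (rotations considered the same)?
Fix one of the children: (6-1)! ways for the remaining children, × 6! ways for the squires = 120 × 720 = 86400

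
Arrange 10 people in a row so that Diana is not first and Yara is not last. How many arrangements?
By inclusion-exclusion: 10! - 2×(10-1)! + (10-2)! = 3628800 - 725760 + 40320 = 2943360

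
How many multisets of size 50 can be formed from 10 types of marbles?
C(50+10-1, 10-1) = C(59, 9) = 12565671261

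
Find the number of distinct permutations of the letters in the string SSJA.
4! / (2! × 1! × 1!) = 12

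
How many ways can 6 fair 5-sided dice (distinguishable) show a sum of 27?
Coefficient of x^27 in (x + x² + ... + x^5)^6. By inclusion-exclusion on dice exceeding 5: Σ_j (-1)^j C(6,j)·C(27-1-5j, 5) = C(6,0)·C(26,5) - C(6,1)·C(21,5) + C(6,2)·C(16,5) - C(6,3)·C(11,5) + C(6,4)·C(6,5) = 1·65780 - 6·20349 + 15·4368 - 20·462 + 15·6 = 56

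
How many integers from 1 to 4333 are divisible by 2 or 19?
⌊4333/2⌋ + ⌊4333/19⌋ - ⌊4333/38⌋ = 2166 + 228 - 114 = 2280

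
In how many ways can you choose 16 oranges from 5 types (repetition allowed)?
C(16+5-1, 5-1) = C(20, 4) = 4845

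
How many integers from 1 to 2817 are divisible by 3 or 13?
⌊2817/3⌋ + ⌊2817/13⌋ - ⌊2817/39⌋ = 939 + 216 - 72 = 1083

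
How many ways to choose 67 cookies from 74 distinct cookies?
C(74,67) = 74!/(67!×7!) = 1799579064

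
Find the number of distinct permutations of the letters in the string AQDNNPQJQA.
10! / (1! × 2! × 1! × 3! × 1! × 2!) = 151200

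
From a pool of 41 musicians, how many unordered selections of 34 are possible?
C(41,34) = 41!/(34!×7!) = 22481940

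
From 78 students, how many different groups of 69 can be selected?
C(78,69) = 78!/(69!×9!) = 182364632450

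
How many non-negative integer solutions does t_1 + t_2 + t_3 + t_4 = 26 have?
C(26+4-1, 4-1) = C(29, 3) = 3654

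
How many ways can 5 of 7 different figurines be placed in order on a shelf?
P(7,5) = 7!/(7-5)! = 2520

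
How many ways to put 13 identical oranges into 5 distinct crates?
C(13+5-1, 5-1) = C(17, 4) = 2380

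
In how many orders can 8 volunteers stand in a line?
8! = 40320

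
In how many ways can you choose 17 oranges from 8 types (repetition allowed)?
C(17+8-1, 8-1) = C(24, 7) = 346104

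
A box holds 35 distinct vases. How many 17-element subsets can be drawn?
C(35,17) = 35!/(17!×18!) = 4537567650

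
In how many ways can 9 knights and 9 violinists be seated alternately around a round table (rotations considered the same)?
Fix one of the knights: (9-1)! ways for the remaining knights, × 9! ways for the violinists = 40320 × 362880 = 14631321600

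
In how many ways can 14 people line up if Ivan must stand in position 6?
Fix one position: (14-1)! = 6227020800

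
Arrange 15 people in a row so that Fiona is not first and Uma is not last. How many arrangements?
By inclusion-exclusion: 15! - 2×(15-1)! + (15-2)! = 1307674368000 - 174356582400 + 6227020800 = 1139544806400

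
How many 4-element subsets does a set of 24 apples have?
C(24,4) = 24!/(4!×20!) = 10626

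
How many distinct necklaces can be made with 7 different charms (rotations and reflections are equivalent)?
(7-1)!/2 = 720/2 = 360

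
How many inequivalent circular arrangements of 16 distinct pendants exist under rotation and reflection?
(16-1)!/2 = 1307674368000/2 = 653837184000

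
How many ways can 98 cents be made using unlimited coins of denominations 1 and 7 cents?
Coefficient of x^98 in 1/(1-x^1) · 1/(1-x^7). Use j coins of 7 for j = 0..⌊98/7⌋ = 14, the rest in 1s: 14 + 1 = 15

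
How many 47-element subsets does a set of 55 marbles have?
C(55,47) = 55!/(47!×8!) = 1217566350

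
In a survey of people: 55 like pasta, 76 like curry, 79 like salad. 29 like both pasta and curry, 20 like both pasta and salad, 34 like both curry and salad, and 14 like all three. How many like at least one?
|A∪B∪C| = 55+76+79-29-20-34+14 = 141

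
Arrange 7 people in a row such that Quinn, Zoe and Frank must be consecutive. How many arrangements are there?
Treat the 3 as one block: (7-3+1)! × 3! = 120 × 6 = 720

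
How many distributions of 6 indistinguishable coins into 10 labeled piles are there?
C(6+10-1, 10-1) = C(15, 9) = 5005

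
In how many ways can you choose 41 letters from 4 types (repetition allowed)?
C(41+4-1, 4-1) = C(44, 3) = 13244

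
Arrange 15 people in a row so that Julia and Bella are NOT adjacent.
Total - adjacent = 15! - (15-1)!×2 = 1307674368000 - 174356582400 = 1133317785600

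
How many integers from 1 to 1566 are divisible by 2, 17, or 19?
⌊1566/2⌋+⌊1566/17⌋+⌊1566/19⌋ - ⌊1566/34⌋-⌊1566/38⌋-⌊1566/323⌋ + ⌊1566/646⌋ = 783+92+82 - 46-41-4 + 2 = 868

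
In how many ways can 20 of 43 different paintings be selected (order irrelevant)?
C(43,20) = 43!/(20!×23!) = 960566918220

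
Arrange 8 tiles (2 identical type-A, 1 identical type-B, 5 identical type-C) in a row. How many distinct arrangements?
8! / (2! × 1! × 5!) = 168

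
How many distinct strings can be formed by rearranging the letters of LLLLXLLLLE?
10! / (8! × 1! × 1!) = 90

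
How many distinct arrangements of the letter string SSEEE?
5! / (2! × 3!) = 10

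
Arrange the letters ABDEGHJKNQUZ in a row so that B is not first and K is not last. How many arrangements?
By inclusion-exclusion: 12! - 2×(12-1)! + (12-2)! = 479001600 - 79833600 + 3628800 = 402796800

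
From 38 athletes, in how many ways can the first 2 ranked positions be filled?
P(38,2) = 38!/(38-2)! = 1406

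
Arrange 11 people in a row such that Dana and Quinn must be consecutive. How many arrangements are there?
Treat the 2 as one block: (11-2+1)! × 2! = 3628800 × 2 = 7257600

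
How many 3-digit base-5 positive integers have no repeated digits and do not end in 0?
Last digit: 4 nonzero choices. First digit: 3 (nonzero, ≠last). Middle 1: P(3,1) = 3. Total = 36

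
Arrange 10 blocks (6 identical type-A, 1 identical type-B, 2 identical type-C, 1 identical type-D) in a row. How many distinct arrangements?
10! / (6! × 1! × 2! × 1!) = 2520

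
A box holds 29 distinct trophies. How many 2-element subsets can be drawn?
C(29,2) = 29!/(2!×27!) = 406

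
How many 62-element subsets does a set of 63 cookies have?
C(63,62) = 63!/(62!×1!) = 63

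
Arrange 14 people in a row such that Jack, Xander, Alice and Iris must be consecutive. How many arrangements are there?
Treat the 4 as one block: (14-4+1)! × 4! = 39916800 × 24 = 958003200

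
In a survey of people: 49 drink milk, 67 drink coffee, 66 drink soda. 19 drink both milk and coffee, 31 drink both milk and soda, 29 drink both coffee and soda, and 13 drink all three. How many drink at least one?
|A∪B∪C| = 49+67+66-19-31-29+13 = 116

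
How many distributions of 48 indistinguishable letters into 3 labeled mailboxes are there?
C(48+3-1, 3-1) = C(50, 2) = 1225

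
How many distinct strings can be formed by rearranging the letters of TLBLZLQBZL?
10! / (2! × 1! × 1! × 4! × 2!) = 37800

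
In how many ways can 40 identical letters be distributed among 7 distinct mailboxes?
C(40+7-1, 7-1) = C(46, 6) = 9366819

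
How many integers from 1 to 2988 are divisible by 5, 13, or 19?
⌊2988/5⌋+⌊2988/13⌋+⌊2988/19⌋ - ⌊2988/65⌋-⌊2988/95⌋-⌊2988/247⌋ + ⌊2988/1235⌋ = 597+229+157 - 45-31-12 + 2 = 897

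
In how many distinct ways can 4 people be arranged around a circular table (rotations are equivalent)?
Circular: fix one position, arrange the rest. (4-1)! = 6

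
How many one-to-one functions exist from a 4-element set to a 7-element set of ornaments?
P(7,4) = 7!/(7-4)! = 840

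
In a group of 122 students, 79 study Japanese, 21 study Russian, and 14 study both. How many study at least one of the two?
|A∪B| = |A| + |B| - |A∩B| = 79 + 21 - 14 = 86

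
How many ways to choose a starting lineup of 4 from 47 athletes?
C(47,4) = 47!/(4!×43!) = 178365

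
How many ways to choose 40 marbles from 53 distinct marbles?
C(53,40) = 53!/(40!×13!) = 841392966470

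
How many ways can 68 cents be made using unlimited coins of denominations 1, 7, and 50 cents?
Coefficient of x^68 in 1/(1-x^1) · 1/(1-x^7) · 1/(1-x^50). Case on j = number of 50-cent coins (j = 0..1); remainder r = 68 - 50j is made from {1,7} in ⌊r/7⌋+1 ways. r = 68, 18 → 10 + 3 = 13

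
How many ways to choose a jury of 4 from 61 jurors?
C(61,4) = 61!/(4!×57!) = 521855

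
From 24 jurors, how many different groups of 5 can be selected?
C(24,5) = 24!/(5!×19!) = 42504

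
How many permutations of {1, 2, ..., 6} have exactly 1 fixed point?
Choose the 1 fixed point C(6,1) = 6, derange the rest: !5 = Σ_{j=0}^{5} (-1)^j·5!/j! = 120 - 120 + 60 - 20 + 5 - 1 = 44. Product = 6 × 44 = 264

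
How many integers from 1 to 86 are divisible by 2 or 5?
⌊86/2⌋ + ⌊86/5⌋ - ⌊86/10⌋ = 43 + 17 - 8 = 52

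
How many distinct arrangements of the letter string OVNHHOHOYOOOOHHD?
16! / (1! × 5! × 1! × 7! × 1! × 1!) = 34594560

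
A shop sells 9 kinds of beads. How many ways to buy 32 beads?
C(32+9-1, 9-1) = C(40, 8) = 76904685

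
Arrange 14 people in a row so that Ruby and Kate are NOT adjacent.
Total - adjacent = 14! - (14-1)!×2 = 87178291200 - 12454041600 = 74724249600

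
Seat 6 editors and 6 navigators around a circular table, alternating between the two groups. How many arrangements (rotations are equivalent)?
Fix one of the editors: (6-1)! ways for the remaining editors, × 6! ways for the navigators = 120 × 720 = 86400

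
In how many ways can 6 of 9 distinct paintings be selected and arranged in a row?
P(9,6) = 9!/(9-6)! = 60480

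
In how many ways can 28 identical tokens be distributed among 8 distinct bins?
C(28+8-1, 8-1) = C(35, 7) = 6724520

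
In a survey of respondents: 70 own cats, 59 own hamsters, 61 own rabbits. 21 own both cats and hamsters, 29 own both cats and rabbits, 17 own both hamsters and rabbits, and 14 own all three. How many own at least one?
|A∪B∪C| = 70+59+61-21-29-17+14 = 137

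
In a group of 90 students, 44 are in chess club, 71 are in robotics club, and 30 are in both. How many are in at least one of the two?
|A∪B| = |A| + |B| - |A∩B| = 44 + 71 - 30 = 85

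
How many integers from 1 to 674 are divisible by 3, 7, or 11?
⌊674/3⌋+⌊674/7⌋+⌊674/11⌋ - ⌊674/21⌋-⌊674/33⌋-⌊674/77⌋ + ⌊674/231⌋ = 224+96+61 - 32-20-8 + 2 = 323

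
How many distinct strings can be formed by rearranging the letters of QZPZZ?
5! / (3! × 1! × 1!) = 20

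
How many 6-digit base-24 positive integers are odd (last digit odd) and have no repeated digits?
Last∈{1,3,5,7,9,11,13,15,17,19,21,23}. Last=0: 0. Last nonzero: 12×22×P(22,4) = 46347840. Total = 46347840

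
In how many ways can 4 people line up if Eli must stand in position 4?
Fix one position: (4-1)! = 6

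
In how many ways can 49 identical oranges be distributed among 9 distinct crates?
C(49+9-1, 9-1) = C(57, 8) = 1652411475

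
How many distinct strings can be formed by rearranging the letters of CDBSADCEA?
9! / (1! × 2! × 1! × 1! × 2! × 2!) = 45360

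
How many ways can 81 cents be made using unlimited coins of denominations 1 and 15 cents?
Coefficient of x^81 in 1/(1-x^1) · 1/(1-x^15). Use j coins of 15 for j = 0..⌊81/15⌋ = 5, the rest in 1s: 5 + 1 = 6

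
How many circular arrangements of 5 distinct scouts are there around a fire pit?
Circular: fix one position, arrange the rest. (5-1)! = 24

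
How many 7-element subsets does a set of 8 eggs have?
C(8,7) = 8!/(7!×1!) = 8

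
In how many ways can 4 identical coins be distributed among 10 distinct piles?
C(4+10-1, 10-1) = C(13, 9) = 715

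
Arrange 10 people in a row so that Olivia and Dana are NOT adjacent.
Total - adjacent = 10! - (10-1)!×2 = 3628800 - 725760 = 2903040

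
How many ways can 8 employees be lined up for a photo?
8! = 40320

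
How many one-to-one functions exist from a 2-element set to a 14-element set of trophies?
P(14,2) = 14!/(14-2)! = 182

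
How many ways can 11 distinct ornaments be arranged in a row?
11! = 39916800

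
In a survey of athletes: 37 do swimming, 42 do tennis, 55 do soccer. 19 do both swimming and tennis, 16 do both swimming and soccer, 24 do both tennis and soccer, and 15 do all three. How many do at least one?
|A∪B∪C| = 37+42+55-19-16-24+15 = 90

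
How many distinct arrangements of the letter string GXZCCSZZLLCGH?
13! / (3! × 1! × 1! × 2! × 1! × 2! × 3!) = 43243200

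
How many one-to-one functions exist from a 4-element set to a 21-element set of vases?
P(21,4) = 21!/(21-4)! = 143640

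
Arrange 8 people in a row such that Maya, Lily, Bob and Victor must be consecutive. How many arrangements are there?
Treat the 4 as one block: (8-4+1)! × 4! = 120 × 24 = 2880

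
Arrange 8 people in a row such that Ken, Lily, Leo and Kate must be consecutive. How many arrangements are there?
Treat the 4 as one block: (8-4+1)! × 4! = 120 × 24 = 2880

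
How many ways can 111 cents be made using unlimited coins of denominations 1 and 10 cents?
Coefficient of x^111 in 1/(1-x^1) · 1/(1-x^10). Use j coins of 10 for j = 0..⌊111/10⌋ = 11, the rest in 1s: 11 + 1 = 12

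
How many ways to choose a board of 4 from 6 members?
C(6,4) = 6!/(4!×2!) = 15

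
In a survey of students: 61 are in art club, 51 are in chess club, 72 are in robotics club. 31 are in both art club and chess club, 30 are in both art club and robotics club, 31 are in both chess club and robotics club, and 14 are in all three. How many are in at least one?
|A∪B∪C| = 61+51+72-31-30-31+14 = 106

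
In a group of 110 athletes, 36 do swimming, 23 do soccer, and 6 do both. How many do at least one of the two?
|A∪B| = |A| + |B| - |A∩B| = 36 + 23 - 6 = 53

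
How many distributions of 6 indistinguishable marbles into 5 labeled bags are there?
C(6+5-1, 5-1) = C(10, 4) = 210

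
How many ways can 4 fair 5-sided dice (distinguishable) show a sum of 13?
Coefficient of x^13 in (x + x² + ... + x^5)^4. By inclusion-exclusion on dice exceeding 5: Σ_j (-1)^j C(4,j)·C(13-1-5j, 3) = C(4,0)·C(12,3) - C(4,1)·C(7,3) = 1·220 - 4·35 = 80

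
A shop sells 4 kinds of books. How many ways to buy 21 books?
C(21+4-1, 4-1) = C(24, 3) = 2024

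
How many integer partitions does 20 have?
Pentagonal recurrence p(n) = p(n-1) + p(n-2) - p(n-5) - p(n-7) + p(n-12) + p(n-15) - ... gives p(0..19) = 1, 1, 2, 3, 5, 7, 11, 15, 22, 30, 42, 56, 77, 101, 135, 176, 231, 297, 385, 490. p(20) = p(19) + p(18) - p(15) - p(13) + p(8) + p(5) = 490 + 385 - 176 - 101 + 22 + 7 = 627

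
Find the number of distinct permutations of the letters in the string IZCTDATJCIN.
11! / (2! × 2! × 1! × 1! × 1! × 1! × 1! × 2!) = 4989600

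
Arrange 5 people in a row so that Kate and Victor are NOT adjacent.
Total - adjacent = 5! - (5-1)!×2 = 120 - 48 = 72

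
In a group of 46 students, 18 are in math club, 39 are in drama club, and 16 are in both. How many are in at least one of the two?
|A∪B| = |A| + |B| - |A∩B| = 18 + 39 - 16 = 41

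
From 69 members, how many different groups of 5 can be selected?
C(69,5) = 69!/(5!×64!) = 11238513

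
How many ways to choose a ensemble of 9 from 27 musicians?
C(27,9) = 27!/(9!×18!) = 4686825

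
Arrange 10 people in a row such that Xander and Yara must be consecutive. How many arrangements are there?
Treat the 2 as one block: (10-2+1)! × 2! = 362880 × 2 = 725760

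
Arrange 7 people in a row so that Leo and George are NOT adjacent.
Total - adjacent = 7! - (7-1)!×2 = 5040 - 1440 = 3600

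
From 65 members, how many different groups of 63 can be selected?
C(65,63) = 65!/(63!×2!) = 2080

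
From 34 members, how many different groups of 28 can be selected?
C(34,28) = 34!/(28!×6!) = 1344904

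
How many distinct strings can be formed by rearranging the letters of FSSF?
4! / (2! × 2!) = 6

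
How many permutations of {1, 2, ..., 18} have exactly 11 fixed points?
Choose the 11 fixed points C(18,11) = 31824, derange the rest: !7 = Σ_{j=0}^{7} (-1)^j·7!/j! = 5040 - 5040 + 2520 - 840 + 210 - 42 + 7 - 1 = 1854. Product = 31824 × 1854 = 59001696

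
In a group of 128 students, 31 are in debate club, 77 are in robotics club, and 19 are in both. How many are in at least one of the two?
|A∪B| = |A| + |B| - |A∩B| = 31 + 77 - 19 = 89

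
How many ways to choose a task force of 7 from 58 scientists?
C(58,7) = 58!/(7!×51!) = 300674088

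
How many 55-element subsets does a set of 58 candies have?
C(58,55) = 58!/(55!×3!) = 30856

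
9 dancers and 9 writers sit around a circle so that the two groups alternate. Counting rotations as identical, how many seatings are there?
Fix one of the dancers: (9-1)! ways for the remaining dancers, × 9! ways for the writers = 40320 × 362880 = 14631321600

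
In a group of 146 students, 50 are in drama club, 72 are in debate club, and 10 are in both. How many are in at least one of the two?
|A∪B| = |A| + |B| - |A∩B| = 50 + 72 - 10 = 112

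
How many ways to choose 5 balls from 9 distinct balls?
C(9,5) = 9!/(5!×4!) = 126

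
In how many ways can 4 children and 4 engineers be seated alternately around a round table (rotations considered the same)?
Fix one of the children: (4-1)! ways for the remaining children, × 4! ways for the engineers = 6 × 24 = 144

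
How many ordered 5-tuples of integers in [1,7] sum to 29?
Coefficient of x^29 in (x + x² + ... + x^7)^5. By inclusion-exclusion on dice exceeding 7: Σ_j (-1)^j C(5,j)·C(29-1-7j, 4) = C(5,0)·C(28,4) - C(5,1)·C(21,4) + C(5,2)·C(14,4) - C(5,3)·C(7,4) = 1·20475 - 5·5985 + 10·1001 - 10·35 = 210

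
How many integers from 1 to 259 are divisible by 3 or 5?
⌊259/3⌋ + ⌊259/5⌋ - ⌊259/15⌋ = 86 + 51 - 17 = 120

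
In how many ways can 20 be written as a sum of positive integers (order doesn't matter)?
Pentagonal recurrence p(n) = p(n-1) + p(n-2) - p(n-5) - p(n-7) + p(n-12) + p(n-15) - ... gives p(0..19) = 1, 1, 2, 3, 5, 7, 11, 15, 22, 30, 42, 56, 77, 101, 135, 176, 231, 297, 385, 490. p(20) = p(19) + p(18) - p(15) - p(13) + p(8) + p(5) = 490 + 385 - 176 - 101 + 22 + 7 = 627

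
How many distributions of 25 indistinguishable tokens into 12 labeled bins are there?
C(25+12-1, 12-1) = C(36, 11) = 600805296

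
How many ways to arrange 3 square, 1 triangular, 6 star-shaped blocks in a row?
10! / (3! × 1! × 6!) = 840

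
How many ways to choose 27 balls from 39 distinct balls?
C(39,27) = 39!/(27!×12!) = 3910797436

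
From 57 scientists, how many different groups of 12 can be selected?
C(57,12) = 57!/(12!×45!) = 707285522580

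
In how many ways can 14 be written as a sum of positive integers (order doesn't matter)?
Pentagonal recurrence p(n) = p(n-1) + p(n-2) - p(n-5) - p(n-7) + p(n-12) + p(n-15) - ... gives p(0..13) = 1, 1, 2, 3, 5, 7, 11, 15, 22, 30, 42, 56, 77, 101. p(14) = p(13) + p(12) - p(9) - p(7) + p(2) = 101 + 77 - 30 - 15 + 2 = 135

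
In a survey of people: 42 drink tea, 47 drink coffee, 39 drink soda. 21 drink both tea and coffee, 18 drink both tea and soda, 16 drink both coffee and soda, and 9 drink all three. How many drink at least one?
|A∪B∪C| = 42+47+39-21-18-16+9 = 82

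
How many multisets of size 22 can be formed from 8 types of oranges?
C(22+8-1, 8-1) = C(29, 7) = 1560780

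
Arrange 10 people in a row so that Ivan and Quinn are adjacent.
Treat as block: (10-1)! × 2! = 362880 × 2 = 725760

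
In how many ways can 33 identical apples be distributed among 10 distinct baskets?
C(33+10-1, 10-1) = C(42, 9) = 445891810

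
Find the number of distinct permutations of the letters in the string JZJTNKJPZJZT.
12! / (1! × 2! × 3! × 1! × 4! × 1!) = 1663200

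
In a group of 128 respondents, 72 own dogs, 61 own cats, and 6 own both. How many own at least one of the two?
|A∪B| = |A| + |B| - |A∩B| = 72 + 61 - 6 = 127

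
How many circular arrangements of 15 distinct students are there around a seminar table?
Circular: fix one position, arrange the rest. (15-1)! = 87178291200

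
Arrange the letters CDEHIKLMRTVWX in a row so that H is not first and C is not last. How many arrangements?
By inclusion-exclusion: 13! - 2×(13-1)! + (13-2)! = 6227020800 - 958003200 + 39916800 = 5308934400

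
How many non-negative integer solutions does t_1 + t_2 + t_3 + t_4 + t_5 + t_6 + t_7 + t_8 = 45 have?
C(45+8-1, 8-1) = C(52, 7) = 133784560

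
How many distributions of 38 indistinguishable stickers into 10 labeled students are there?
C(38+10-1, 10-1) = C(47, 9) = 1362649145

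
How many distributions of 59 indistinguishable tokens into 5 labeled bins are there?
C(59+5-1, 5-1) = C(63, 4) = 595665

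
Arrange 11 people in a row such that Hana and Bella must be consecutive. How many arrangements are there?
Treat the 2 as one block: (11-2+1)! × 2! = 3628800 × 2 = 7257600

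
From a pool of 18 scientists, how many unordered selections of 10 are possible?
C(18,10) = 18!/(10!×8!) = 43758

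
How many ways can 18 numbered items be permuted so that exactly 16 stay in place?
Choose the 16 fixed points C(18,16) = 153, derange the rest: !2 = Σ_{j=0}^{2} (-1)^j·2!/j! = 2 - 2 + 1 = 1. Product = 153 × 1 = 153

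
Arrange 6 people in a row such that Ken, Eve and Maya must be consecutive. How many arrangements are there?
Treat the 3 as one block: (6-3+1)! × 3! = 24 × 6 = 144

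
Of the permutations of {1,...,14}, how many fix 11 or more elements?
Exactly j fixed points: C(14,j)·!(14-j); sum over j ≥ 11 (derangement numbers via !m = (m-1)·(!(m-1) + !(m-2)): !0..!3 = 1, 0, 1, 2). Σ_{j=11}^{14} C(14,j)·!(14-j) = C(14,11)·!3 + C(14,12)·!2 + C(14,13)·!1 + C(14,14)·!0 = 364·2 + 91·1 + 14·0 + 1·1 = 820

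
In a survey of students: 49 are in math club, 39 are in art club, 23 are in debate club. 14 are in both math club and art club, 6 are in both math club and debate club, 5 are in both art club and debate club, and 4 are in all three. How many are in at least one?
|A∪B∪C| = 49+39+23-14-6-5+4 = 90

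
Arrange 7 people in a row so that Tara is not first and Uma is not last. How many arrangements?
By inclusion-exclusion: 7! - 2×(7-1)! + (7-2)! = 5040 - 1440 + 120 = 3720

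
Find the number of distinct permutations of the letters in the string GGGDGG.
6! / (1! × 5!) = 6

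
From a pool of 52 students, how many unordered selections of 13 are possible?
C(52,13) = 52!/(13!×39!) = 635013559600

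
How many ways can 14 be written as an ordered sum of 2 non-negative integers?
C(14+2-1, 2-1) = C(15, 1) = 15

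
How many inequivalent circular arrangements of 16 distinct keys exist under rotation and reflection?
(16-1)!/2 = 1307674368000/2 = 653837184000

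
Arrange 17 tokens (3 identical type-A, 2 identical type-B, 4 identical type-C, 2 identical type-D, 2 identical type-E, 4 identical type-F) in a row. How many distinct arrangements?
17! / (3! × 2! × 4! × 2! × 2! × 4!) = 12864852000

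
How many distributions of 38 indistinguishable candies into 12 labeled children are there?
C(38+12-1, 12-1) = C(49, 11) = 29135916264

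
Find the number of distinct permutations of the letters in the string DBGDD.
5! / (3! × 1! × 1!) = 20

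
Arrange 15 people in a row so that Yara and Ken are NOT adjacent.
Total - adjacent = 15! - (15-1)!×2 = 1307674368000 - 174356582400 = 1133317785600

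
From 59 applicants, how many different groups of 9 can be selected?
C(59,9) = 59!/(9!×50!) = 12565671261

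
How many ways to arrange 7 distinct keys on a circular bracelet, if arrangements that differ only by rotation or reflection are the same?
(7-1)!/2 = 720/2 = 360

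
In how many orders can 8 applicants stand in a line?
8! = 40320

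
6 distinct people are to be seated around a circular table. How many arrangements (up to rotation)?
Circular: fix one position, arrange the rest. (6-1)! = 120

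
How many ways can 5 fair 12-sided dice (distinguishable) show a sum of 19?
Coefficient of x^19 in (x + x² + ... + x^12)^5. By inclusion-exclusion on dice exceeding 12: Σ_j (-1)^j C(5,j)·C(19-1-12j, 4) = C(5,0)·C(18,4) - C(5,1)·C(6,4) = 1·3060 - 5·15 = 2985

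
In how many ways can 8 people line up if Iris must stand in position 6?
Fix one position: (8-1)! = 5040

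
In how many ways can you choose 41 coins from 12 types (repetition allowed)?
C(41+12-1, 12-1) = C(52, 11) = 60403728840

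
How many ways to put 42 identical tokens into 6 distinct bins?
C(42+6-1, 6-1) = C(47, 5) = 1533939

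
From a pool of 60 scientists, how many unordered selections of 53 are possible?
C(60,53) = 60!/(53!×7!) = 386206920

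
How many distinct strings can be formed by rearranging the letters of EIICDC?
6! / (2! × 1! × 2! × 1!) = 180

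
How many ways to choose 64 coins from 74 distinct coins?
C(74,64) = 74!/(64!×10!) = 718406958841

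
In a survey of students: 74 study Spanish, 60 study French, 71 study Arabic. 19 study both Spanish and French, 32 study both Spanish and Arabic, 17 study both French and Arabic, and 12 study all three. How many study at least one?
|A∪B∪C| = 74+60+71-19-32-17+12 = 149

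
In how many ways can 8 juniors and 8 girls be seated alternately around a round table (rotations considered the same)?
Fix one of the juniors: (8-1)! ways for the remaining juniors, × 8! ways for the girls = 5040 × 40320 = 203212800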